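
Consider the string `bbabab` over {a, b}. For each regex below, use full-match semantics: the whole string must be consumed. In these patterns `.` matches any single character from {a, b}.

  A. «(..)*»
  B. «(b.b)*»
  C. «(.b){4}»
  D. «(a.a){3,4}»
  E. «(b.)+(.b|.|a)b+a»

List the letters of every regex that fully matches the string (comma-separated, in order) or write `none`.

A → match
B → no match
C → no match
D → no match — must start with `a`
E → no match — must end with `ba`

A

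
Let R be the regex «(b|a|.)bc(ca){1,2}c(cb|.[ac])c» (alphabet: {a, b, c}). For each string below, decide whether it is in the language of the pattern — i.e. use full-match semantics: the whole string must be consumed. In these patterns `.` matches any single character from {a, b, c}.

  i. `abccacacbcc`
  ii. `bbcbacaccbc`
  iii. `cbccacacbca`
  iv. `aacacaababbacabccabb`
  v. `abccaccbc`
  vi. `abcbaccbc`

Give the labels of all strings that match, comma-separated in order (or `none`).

i, v

i → match
ii → no match
iii → no match — must end with `c`
iv → no match — must end with `c`
v → match
vi → no match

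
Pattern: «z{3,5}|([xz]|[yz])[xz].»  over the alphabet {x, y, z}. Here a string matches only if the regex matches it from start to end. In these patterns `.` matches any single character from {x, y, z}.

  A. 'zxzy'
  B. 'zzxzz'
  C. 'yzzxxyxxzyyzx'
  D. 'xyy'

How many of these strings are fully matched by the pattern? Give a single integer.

0

A → no match
B → no match
C → no match
D → no match
Total matched: 0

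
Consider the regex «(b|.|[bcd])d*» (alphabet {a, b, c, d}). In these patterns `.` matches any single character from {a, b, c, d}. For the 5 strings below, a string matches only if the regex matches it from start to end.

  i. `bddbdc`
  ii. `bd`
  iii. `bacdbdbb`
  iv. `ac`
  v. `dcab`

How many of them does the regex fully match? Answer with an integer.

i. `bddbdc` → no match
ii. `bd` → match
iii. `bacdbdbb` → no match
iv. `ac` → no match
v. `dcab` → no match
Total matched: 1

1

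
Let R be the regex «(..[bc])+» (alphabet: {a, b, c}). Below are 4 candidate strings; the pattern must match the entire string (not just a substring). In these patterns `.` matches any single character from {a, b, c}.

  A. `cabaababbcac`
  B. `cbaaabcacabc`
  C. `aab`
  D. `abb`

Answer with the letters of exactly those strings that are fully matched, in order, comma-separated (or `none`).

A. `cabaababbcac` → match
B. `cbaaabcacabc` → no match
C. `aab` → match
D. `abb` → match

A, C, D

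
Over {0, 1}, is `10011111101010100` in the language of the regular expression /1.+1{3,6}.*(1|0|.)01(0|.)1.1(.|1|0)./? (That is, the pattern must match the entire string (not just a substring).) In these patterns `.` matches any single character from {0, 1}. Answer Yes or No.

Yes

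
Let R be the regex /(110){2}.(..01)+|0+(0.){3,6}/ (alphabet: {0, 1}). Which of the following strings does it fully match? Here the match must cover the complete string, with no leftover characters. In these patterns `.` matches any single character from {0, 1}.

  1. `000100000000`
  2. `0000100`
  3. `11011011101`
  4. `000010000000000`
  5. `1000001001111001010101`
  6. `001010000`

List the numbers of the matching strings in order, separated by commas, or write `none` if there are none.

1 → match
2 → match
3 → match
4 → match
5 → no match
6 → match

1, 2, 3, 4, 6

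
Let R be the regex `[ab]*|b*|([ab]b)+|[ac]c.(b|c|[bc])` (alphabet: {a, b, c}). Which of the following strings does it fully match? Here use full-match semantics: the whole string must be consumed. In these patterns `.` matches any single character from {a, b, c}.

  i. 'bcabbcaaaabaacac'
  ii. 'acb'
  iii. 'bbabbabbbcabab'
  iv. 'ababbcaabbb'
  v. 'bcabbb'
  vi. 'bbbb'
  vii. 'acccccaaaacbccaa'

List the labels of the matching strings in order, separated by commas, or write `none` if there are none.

i → no match
ii → no match
iii → no match
iv → no match
v → no match
vi → match
vii → no match

vi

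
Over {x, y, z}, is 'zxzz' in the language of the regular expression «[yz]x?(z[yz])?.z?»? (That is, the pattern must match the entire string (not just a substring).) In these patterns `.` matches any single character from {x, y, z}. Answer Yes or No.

Yes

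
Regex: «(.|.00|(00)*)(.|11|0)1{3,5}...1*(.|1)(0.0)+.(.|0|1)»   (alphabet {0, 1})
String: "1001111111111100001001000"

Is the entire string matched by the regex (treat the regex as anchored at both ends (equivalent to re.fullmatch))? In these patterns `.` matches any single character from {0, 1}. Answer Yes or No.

Yes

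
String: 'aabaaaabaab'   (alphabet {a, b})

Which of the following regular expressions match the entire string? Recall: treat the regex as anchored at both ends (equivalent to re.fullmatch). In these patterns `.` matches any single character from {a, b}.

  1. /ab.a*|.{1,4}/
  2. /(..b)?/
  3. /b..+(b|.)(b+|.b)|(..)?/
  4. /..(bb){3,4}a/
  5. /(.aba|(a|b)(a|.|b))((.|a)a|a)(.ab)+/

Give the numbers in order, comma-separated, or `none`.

1 → no match
2 → no match
3 → no match
4 → no match — must end with 'bba'
5 → match

5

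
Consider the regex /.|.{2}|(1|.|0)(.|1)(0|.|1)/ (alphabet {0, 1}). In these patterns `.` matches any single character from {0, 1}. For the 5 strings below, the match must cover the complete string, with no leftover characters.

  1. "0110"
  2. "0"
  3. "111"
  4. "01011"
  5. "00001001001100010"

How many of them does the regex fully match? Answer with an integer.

1 → no match
2 → match
3 → match
4 → no match
5 → no match
Total matched: 2

2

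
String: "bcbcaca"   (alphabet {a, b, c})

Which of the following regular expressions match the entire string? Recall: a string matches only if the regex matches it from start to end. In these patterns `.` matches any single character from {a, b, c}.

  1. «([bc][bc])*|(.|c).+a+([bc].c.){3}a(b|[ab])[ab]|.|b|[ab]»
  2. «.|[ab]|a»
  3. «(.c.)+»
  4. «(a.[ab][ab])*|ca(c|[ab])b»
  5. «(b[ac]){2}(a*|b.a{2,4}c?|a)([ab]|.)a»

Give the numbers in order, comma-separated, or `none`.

5

1 → no match
2 → no match
3 → no match
4 → no match
5 → match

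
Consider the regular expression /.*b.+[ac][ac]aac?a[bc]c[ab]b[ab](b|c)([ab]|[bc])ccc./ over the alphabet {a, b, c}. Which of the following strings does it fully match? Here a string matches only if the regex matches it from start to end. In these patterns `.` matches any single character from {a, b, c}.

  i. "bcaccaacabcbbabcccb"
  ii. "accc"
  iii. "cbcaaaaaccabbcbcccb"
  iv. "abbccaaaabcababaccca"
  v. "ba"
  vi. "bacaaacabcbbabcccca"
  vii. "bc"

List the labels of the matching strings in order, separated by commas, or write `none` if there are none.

iii, iv, vi

i → no match
ii → no match
iii → match
iv → match
v → no match
vi → match
vii → no match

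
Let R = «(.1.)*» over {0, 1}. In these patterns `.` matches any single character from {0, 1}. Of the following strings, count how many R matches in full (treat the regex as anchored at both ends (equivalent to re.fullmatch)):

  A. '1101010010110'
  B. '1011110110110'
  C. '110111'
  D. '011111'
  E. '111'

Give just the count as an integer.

A → no match
B → no match
C → match
D → match
E → match
Total matched: 3

3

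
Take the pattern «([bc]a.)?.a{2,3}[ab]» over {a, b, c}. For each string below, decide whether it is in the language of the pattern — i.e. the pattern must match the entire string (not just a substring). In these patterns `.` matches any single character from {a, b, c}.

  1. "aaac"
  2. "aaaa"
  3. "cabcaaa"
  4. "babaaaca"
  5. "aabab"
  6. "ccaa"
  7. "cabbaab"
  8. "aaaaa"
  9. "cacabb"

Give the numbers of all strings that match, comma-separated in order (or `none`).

2, 3, 7, 8

1. "aaac" → no match
2. "aaaa" → match
3. "cabcaaa" → match
4. "babaaaca" → no match
5. "aabab" → no match
6. "ccaa" → no match
7. "cabbaab" → match
8. "aaaaa" → match
9. "cacabb" → no match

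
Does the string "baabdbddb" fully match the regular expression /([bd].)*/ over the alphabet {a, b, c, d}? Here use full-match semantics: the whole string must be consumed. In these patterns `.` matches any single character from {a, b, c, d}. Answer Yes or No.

No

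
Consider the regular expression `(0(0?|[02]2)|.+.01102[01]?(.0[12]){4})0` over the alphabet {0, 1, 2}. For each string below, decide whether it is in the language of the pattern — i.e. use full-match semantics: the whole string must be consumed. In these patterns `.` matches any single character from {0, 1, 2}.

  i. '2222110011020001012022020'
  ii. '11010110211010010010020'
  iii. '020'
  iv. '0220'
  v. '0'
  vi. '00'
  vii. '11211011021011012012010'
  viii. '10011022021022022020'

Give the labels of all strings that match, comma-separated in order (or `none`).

ii, iv, vi, vii, viii

i → no match
ii → match
iii → no match
iv → match
v → no match
vi → match
vii → match
viii → match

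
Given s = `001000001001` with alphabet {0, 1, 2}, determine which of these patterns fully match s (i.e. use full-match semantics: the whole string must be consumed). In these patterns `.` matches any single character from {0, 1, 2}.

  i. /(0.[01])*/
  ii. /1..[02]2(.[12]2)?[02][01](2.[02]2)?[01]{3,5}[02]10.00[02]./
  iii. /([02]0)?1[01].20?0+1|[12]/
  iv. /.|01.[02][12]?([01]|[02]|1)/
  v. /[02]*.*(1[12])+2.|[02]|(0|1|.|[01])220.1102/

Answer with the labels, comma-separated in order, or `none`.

i

i → match
ii → no match — must start with `1`
iii → no match
iv → no match
v → no match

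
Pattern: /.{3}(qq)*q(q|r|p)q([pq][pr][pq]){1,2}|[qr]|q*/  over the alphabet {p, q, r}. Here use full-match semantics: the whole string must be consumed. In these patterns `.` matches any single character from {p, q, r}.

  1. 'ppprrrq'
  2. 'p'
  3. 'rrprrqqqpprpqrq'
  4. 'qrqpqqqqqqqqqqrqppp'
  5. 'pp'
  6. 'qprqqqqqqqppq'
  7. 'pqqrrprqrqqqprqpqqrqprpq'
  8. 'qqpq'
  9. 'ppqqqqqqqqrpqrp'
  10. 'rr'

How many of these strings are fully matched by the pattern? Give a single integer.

1

1 → no match
2 → no match
3 → no match
4 → no match
5 → no match
6 → match
7 → no match
8 → no match
9 → no match
10 → no match
Total matched: 1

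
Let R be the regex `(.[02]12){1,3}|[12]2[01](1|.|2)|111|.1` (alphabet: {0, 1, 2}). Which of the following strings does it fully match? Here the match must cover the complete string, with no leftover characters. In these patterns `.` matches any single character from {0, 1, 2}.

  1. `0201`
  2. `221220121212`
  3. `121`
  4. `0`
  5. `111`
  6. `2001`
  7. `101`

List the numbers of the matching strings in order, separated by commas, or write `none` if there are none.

1. `0201` → no match
2. `221220121212` → match
3. `121` → no match
4. `0` → no match
5. `111` → match
6. `2001` → no match
7. `101` → no match

2, 5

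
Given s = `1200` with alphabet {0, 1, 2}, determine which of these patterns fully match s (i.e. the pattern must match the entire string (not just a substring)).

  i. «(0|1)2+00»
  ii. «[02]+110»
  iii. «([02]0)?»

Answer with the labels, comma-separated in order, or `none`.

i

i → match
ii → no match — must end with `110`
iii → no match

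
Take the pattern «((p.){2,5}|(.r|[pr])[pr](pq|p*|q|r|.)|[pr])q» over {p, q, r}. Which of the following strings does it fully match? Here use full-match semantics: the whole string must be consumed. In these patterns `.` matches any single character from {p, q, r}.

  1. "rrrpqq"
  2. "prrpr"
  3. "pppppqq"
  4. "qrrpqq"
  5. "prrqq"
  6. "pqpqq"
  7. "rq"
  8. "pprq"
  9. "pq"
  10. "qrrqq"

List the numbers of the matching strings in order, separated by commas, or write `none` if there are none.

1, 3, 4, 5, 6, 7, 8, 9, 10

1 → match
2 → no match — must end with "q"
3 → match
4 → match
5 → match
6 → match
7 → match
8 → match
9 → match
10 → match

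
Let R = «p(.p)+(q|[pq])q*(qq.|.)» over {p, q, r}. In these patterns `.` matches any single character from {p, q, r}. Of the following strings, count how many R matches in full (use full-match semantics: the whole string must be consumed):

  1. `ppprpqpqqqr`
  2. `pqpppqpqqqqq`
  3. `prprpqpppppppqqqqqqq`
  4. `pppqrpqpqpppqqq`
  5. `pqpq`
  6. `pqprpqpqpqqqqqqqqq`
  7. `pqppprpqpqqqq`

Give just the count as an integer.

1 → match
2 → match
3 → match
4 → no match
5 → no match
6 → match
7 → match
Total matched: 5

5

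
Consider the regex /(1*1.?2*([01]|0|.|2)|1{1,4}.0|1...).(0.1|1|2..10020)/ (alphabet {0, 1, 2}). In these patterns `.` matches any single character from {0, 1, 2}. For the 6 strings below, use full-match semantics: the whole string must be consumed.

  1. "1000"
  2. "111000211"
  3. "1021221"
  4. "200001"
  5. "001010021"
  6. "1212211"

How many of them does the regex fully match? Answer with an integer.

0

1 → no match
2 → no match
3 → no match
4 → no match
5 → no match
6 → no match
Total matched: 0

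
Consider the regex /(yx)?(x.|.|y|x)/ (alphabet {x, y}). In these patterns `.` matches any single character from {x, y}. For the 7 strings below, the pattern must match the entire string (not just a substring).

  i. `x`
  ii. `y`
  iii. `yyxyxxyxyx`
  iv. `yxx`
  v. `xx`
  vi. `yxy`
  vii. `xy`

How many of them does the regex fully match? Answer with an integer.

i → match
ii → match
iii → no match
iv → match
v → match
vi → match
vii → match
Total matched: 6

6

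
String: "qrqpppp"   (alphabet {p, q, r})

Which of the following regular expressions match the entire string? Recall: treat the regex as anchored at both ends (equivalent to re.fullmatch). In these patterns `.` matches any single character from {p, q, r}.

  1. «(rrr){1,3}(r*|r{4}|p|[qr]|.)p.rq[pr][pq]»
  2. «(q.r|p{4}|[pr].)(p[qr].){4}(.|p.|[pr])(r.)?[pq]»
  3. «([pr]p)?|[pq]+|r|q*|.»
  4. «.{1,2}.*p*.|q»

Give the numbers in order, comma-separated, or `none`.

4

1 → no match — must start with "rrr"
2 → no match
3 → no match
4 → match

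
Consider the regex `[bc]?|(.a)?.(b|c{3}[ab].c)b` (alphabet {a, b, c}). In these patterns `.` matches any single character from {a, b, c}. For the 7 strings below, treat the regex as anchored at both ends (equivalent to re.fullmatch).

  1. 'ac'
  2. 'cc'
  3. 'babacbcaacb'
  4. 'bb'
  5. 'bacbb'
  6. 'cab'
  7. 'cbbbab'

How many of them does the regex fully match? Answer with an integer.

1

1 → no match
2 → no match
3 → no match
4 → no match
5 → match
6 → no match
7 → no match
Total matched: 1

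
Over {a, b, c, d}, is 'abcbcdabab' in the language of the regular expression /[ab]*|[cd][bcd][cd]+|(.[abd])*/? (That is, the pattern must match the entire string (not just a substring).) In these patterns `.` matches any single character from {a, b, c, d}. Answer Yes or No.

Yes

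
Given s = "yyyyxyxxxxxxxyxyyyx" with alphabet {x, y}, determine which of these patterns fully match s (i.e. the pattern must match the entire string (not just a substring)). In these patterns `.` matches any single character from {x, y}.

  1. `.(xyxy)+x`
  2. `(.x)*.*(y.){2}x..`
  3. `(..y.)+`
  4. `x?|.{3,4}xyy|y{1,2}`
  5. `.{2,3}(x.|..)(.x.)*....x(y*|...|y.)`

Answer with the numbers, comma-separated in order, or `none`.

5

1 → no match — must end with "xyxyx"
2 → no match
3 → no match
4 → no match
5 → match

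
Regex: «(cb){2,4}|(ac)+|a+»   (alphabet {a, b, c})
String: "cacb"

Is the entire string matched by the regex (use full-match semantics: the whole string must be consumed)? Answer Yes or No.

No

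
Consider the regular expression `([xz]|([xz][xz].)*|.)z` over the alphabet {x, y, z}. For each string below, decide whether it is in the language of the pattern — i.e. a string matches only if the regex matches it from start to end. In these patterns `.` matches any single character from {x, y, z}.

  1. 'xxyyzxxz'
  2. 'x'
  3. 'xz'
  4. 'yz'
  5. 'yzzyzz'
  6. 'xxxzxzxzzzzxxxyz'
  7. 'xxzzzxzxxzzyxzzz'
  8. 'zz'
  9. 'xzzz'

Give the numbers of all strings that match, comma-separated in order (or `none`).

1 → no match
2 → no match — must end with 'z'
3 → match
4 → match
5 → no match
6 → match
7 → match
8 → match
9 → match

3, 4, 6, 7, 8, 9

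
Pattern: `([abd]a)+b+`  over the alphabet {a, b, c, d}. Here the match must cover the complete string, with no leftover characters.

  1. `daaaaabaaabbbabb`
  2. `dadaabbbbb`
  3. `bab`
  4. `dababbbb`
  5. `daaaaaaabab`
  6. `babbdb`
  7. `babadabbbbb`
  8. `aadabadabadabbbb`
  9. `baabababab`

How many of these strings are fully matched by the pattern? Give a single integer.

5

1 → no match
2 → no match
3 → match
4 → match
5 → match
6 → no match
7 → match
8 → match
9 → no match
Total matched: 5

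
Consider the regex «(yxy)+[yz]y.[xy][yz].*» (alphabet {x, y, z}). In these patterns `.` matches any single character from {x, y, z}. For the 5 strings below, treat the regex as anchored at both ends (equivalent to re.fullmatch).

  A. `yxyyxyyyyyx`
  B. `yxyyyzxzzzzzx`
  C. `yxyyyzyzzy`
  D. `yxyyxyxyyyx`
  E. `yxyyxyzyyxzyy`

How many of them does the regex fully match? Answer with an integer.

A. `yxyyxyyyyyx` → no match
B → match
C. `yxyyyzyzzy` → match
D. `yxyyxyxyyyx` → no match
E → match
Total matched: 3

3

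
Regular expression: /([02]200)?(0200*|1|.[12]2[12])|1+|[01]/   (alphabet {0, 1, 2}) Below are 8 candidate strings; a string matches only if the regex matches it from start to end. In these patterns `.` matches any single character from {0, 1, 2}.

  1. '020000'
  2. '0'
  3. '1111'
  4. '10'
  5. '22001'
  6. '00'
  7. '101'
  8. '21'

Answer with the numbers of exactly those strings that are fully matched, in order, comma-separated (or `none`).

1 → match
2 → match
3 → match
4 → no match
5 → match
6 → no match
7 → no match
8 → no match

1, 2, 3, 5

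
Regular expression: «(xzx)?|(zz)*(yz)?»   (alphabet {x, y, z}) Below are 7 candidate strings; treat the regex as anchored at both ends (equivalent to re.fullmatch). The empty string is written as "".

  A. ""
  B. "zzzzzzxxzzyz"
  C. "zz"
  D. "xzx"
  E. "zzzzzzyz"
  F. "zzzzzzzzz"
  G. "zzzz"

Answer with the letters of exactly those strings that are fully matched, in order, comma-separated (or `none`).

A, C, D, E, G

A. "" → match
B. "zzzzzzxxzzyz" → no match
C. "zz" → match
D. "xzx" → match
E. "zzzzzzyz" → match
F. "zzzzzzzzz" → no match
G. "zzzz" → match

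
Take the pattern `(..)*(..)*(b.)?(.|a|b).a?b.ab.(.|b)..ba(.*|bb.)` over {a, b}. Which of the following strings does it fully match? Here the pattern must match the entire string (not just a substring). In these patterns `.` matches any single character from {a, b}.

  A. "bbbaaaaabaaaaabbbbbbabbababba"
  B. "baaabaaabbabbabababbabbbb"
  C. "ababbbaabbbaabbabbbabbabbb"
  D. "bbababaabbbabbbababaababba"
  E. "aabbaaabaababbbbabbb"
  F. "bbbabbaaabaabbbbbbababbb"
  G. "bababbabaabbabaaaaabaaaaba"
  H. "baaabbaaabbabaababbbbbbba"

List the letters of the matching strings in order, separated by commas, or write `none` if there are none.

B, C, E, F

A → no match
B → match
C → match
D → no match
E → match
F → match
G → no match
H → no match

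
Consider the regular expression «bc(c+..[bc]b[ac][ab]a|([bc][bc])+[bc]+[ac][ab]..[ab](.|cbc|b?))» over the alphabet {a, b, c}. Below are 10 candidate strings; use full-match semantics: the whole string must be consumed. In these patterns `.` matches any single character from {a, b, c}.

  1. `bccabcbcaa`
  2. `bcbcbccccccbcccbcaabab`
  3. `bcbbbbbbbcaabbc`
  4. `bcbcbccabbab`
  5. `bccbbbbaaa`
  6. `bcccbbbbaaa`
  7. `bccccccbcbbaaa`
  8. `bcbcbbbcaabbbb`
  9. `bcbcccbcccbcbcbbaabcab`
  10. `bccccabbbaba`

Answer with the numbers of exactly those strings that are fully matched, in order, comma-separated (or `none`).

1 → match
2 → match
3 → match
4 → match
5 → match
6 → match
7 → match
8 → match
9 → match
10 → match

1, 2, 3, 4, 5, 6, 7, 8, 9, 10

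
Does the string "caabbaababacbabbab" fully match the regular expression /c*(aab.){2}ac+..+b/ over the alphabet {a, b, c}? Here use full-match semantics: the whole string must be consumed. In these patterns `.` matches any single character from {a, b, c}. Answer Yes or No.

No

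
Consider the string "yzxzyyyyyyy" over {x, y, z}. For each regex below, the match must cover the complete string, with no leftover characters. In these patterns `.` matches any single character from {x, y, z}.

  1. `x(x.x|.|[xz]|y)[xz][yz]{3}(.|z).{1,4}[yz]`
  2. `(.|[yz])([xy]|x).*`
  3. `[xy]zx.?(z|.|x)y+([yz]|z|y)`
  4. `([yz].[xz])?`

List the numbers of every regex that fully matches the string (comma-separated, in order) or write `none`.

1 → no match — must start with "x"
2 → no match
3 → match
4 → no match

3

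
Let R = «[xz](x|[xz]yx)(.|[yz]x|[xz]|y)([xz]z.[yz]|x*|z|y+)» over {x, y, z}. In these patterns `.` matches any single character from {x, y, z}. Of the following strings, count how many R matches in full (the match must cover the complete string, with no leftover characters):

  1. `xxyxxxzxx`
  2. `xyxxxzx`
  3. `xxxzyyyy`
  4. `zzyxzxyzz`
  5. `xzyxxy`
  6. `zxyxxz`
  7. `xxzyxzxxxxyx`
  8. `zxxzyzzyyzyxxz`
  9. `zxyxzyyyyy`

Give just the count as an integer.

3

1 → no match
2 → no match
3 → no match
4 → no match
5 → match
6 → match
7 → no match
8 → no match
9 → match
Total matched: 3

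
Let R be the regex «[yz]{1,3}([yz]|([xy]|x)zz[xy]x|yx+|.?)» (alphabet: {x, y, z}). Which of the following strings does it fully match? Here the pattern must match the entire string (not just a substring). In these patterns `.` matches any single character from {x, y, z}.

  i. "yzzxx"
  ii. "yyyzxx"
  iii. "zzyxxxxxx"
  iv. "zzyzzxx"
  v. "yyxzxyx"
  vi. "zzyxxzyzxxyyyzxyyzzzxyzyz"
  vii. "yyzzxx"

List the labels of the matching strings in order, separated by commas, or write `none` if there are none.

i → no match
ii → no match
iii → match
iv → match
v → no match
vi → no match
vii → match

iii, iv, vii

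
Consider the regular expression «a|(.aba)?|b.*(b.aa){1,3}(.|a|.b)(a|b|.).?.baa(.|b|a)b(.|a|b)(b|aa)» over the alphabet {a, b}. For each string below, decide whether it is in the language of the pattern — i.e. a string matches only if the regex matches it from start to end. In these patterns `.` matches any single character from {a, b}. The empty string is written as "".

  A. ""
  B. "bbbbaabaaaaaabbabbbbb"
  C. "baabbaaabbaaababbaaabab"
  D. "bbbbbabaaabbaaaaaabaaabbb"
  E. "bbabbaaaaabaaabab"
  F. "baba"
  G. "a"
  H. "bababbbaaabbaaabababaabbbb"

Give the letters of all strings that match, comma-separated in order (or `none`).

A, C, D, E, F, G, H

A → match
B → no match
C → match
D → match
E → match
F → match
G → match
H → match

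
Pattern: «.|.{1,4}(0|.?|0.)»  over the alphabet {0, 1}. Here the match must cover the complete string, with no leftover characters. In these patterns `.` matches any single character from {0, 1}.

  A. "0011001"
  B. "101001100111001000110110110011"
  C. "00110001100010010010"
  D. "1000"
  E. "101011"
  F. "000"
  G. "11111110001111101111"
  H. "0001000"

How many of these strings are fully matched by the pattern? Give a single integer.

A → no match
B → no match
C → no match
D → match
E → no match
F → match
G → no match
H → no match
Total matched: 2

2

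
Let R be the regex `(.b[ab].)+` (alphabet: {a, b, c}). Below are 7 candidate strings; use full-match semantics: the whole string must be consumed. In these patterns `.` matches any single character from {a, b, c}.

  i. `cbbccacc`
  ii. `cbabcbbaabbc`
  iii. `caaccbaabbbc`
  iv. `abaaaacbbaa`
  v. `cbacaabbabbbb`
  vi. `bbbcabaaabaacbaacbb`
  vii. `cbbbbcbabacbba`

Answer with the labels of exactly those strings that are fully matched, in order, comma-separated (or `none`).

i → no match
ii → match
iii → no match
iv → no match
v → no match
vi → no match
vii → no match

ii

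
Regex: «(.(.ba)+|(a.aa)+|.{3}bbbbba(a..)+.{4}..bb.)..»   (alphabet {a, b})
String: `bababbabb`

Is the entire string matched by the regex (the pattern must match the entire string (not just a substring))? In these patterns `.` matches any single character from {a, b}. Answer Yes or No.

Yes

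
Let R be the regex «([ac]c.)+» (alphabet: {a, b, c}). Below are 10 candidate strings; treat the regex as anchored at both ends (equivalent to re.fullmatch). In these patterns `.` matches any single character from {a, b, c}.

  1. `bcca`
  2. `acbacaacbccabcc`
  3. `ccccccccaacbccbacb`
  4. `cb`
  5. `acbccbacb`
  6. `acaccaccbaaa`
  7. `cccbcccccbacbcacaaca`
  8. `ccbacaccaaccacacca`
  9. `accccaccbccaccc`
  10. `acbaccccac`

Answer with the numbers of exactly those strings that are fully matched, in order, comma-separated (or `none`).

1 → no match
2 → no match
3 → match
4 → no match
5 → match
6 → no match
7 → no match
8 → match
9 → match
10 → no match

3, 5, 8, 9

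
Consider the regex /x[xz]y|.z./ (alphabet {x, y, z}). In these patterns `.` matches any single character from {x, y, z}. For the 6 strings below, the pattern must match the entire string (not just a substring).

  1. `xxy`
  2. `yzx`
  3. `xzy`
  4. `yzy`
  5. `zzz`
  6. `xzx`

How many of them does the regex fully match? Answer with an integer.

6

1. `xxy` → match
2. `yzx` → match
3. `xzy` → match
4. `yzy` → match
5. `zzz` → match
6. `xzx` → match
Total matched: 6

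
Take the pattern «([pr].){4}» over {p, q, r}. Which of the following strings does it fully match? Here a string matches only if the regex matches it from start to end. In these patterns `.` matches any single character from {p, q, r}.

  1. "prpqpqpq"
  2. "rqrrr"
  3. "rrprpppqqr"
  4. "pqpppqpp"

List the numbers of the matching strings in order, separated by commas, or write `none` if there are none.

1 → match
2 → no match
3 → no match
4 → match

1, 4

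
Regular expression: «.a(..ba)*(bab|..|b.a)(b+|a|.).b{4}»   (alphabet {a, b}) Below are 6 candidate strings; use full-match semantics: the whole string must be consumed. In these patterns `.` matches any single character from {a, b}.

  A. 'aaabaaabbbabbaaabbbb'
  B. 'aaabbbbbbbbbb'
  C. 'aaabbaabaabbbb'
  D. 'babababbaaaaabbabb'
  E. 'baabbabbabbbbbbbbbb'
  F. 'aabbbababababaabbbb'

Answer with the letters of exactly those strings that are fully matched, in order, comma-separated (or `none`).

B, C, E, F

A → no match
B → match
C → match
D → no match
E → match
F → match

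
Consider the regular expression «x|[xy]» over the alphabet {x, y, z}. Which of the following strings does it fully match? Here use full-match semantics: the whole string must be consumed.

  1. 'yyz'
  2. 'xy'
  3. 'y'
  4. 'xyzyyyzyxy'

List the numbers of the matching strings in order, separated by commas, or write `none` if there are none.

1 → no match
2 → no match
3 → match
4 → no match

3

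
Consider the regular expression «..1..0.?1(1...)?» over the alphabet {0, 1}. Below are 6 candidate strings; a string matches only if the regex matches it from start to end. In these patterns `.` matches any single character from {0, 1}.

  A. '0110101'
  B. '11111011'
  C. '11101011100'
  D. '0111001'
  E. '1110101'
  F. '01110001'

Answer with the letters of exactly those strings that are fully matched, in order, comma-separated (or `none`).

A → match
B → match
C → match
D → match
E → match
F → match

A, B, C, D, E, F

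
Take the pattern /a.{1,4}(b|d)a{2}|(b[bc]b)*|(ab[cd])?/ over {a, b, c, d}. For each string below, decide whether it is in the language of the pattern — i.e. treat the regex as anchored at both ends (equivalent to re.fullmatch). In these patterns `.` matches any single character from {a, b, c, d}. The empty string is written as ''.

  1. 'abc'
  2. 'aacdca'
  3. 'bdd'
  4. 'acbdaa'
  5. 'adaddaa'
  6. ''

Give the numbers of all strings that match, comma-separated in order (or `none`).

1, 4, 5, 6

1 → match
2 → no match
3 → no match
4 → match
5 → match
6 → match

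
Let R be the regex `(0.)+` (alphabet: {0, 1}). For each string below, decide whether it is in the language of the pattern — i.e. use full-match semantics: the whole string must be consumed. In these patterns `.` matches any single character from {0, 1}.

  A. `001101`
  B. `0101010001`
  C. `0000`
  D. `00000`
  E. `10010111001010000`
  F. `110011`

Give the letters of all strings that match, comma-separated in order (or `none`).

B, C

A → no match
B → match
C → match
D → no match
E → no match — must start with `0`
F → no match — must start with `0`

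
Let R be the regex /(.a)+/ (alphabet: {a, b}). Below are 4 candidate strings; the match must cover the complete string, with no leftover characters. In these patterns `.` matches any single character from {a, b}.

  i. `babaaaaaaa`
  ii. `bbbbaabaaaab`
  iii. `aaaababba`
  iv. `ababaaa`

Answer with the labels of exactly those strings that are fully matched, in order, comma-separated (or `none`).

i. `babaaaaaaa` → match
ii. `bbbbaabaaaab` → no match — must end with `a`
iii. `aaaababba` → no match
iv. `ababaaa` → no match

i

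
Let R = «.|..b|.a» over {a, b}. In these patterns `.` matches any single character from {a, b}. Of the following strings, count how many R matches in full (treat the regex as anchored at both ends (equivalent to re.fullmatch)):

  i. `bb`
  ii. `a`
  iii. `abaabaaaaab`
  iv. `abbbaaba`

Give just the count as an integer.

1

i → no match
ii → match
iii → no match
iv → no match
Total matched: 1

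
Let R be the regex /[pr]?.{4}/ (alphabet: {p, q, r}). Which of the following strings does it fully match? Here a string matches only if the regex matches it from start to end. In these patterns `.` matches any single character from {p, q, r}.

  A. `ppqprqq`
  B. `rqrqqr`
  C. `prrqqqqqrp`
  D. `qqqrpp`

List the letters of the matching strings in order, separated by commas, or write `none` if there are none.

A → no match
B → no match
C → no match
D → no match

none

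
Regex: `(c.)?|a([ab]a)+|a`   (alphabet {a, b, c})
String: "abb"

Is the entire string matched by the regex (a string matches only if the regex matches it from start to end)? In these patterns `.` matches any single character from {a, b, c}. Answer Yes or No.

No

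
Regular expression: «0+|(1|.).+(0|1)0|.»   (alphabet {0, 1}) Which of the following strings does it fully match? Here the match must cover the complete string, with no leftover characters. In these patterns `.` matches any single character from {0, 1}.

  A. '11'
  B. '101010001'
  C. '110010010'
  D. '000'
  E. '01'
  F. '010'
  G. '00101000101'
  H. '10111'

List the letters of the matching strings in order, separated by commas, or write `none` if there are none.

A → no match
B → no match
C → match
D → match
E → no match
F → no match
G → no match
H → no match

C, D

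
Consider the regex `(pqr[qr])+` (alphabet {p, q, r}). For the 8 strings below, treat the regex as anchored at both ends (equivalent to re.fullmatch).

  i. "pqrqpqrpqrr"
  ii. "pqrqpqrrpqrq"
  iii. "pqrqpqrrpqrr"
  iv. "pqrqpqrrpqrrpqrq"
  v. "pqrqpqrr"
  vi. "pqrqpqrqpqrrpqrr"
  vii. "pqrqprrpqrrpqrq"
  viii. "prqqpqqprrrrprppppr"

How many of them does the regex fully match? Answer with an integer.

i → no match
ii → match
iii → match
iv → match
v → match
vi → match
vii → no match
viii → no match — must start with "pqr"
Total matched: 5

5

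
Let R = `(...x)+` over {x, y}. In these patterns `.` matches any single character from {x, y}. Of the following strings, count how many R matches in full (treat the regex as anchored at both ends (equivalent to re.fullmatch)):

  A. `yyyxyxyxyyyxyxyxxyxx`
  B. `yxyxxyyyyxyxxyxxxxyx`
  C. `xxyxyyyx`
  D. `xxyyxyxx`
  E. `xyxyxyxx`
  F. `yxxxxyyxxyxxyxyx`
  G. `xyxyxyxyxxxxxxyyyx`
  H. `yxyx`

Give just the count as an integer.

A → match
B → no match
C. `xxyxyyyx` → match
D. `xxyyxyxx` → no match
E. `xyxyxyxx` → no match
F → match
G → no match
H. `yxyx` → match
Total matched: 4

4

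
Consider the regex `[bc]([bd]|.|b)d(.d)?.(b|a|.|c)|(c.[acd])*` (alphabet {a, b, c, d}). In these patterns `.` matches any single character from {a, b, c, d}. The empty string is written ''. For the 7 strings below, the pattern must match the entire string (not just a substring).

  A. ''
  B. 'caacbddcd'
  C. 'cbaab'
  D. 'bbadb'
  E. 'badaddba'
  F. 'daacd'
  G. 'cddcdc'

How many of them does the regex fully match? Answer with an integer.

2

A. '' → match
B. 'caacbddcd' → no match
C. 'cbaab' → no match
D. 'bbadb' → no match
E. 'badaddba' → no match
F. 'daacd' → no match
G. 'cddcdc' → match
Total matched: 2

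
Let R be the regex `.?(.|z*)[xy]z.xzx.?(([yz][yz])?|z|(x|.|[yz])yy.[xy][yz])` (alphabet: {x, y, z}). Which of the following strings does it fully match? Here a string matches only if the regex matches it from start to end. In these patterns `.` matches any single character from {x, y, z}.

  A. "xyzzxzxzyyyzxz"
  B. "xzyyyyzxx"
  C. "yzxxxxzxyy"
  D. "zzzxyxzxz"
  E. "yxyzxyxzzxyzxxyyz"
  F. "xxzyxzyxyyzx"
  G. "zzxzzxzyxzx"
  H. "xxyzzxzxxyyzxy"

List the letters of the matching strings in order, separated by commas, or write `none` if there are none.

A, H

A → match
B → no match
C → no match
D → no match
E → no match
F → no match
G → no match
H → match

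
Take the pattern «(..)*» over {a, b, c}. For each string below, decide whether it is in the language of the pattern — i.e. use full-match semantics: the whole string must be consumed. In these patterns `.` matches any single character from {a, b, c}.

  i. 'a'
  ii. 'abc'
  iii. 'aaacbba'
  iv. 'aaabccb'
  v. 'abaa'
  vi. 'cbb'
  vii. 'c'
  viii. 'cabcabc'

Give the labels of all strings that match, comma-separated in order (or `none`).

v

i → no match
ii → no match
iii → no match
iv → no match
v → match
vi → no match
vii → no match
viii → no match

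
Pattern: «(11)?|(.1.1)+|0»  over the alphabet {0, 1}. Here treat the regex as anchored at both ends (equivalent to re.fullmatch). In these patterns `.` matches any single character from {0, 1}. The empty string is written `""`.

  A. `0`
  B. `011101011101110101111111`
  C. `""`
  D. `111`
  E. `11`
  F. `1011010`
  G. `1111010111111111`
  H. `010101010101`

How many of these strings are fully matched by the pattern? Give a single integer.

A → match
B → match
C → match
D → no match
E → match
F → no match
G → match
H → match
Total matched: 6

6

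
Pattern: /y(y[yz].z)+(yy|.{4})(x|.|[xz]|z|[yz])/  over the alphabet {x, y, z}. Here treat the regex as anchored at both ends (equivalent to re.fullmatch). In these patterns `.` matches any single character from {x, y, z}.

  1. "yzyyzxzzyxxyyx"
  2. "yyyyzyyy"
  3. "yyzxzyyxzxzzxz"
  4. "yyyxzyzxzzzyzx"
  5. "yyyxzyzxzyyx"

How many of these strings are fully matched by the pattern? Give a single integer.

1 → no match — must start with "yy"
2. "yyyyzyyy" → match
3 → match
4 → match
5. "yyyxzyzxzyyx" → match
Total matched: 4

4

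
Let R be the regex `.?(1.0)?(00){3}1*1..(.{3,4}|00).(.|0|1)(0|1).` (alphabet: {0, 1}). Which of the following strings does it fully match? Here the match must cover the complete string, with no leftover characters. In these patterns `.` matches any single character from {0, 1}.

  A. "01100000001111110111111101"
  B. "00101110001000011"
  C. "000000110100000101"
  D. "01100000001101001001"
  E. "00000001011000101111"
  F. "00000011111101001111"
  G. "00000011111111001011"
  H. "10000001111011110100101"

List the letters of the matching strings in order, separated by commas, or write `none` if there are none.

A, C, D, F, G

A → match
B → no match
C → match
D → match
E → no match
F → match
G → match
H → no match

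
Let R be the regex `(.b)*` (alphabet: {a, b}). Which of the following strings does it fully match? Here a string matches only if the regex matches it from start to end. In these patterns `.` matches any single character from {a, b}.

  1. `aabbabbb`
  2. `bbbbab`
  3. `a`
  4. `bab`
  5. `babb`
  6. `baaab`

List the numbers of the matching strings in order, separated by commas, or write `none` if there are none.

2

1. `aabbabbb` → no match
2. `bbbbab` → match
3. `a` → no match
4. `bab` → no match
5. `babb` → no match
6. `baaab` → no match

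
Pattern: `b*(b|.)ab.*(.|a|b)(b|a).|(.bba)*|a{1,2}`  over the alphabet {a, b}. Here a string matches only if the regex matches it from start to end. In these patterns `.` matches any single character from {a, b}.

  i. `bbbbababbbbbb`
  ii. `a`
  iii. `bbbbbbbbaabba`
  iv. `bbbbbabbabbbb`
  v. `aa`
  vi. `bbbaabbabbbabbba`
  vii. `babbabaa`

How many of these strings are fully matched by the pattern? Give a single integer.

6

i → match
ii → match
iii → no match
iv → match
v → match
vi → match
vii → match
Total matched: 6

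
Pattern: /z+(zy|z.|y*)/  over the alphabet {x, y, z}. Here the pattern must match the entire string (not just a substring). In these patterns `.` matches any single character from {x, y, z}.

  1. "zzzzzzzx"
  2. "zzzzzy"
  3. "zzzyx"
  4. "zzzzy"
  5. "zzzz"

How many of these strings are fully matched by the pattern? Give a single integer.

1 → match
2 → match
3 → no match
4 → match
5 → match
Total matched: 4

4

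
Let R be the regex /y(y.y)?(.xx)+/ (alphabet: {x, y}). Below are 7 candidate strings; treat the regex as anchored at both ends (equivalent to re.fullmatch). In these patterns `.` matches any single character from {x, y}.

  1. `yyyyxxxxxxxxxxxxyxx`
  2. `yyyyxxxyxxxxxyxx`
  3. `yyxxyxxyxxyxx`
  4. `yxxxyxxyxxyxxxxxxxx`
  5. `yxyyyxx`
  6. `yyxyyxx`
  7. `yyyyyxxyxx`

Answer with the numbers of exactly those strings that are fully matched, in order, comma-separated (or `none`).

1 → match
2 → match
3 → match
4 → match
5 → no match
6 → match
7 → match

1, 2, 3, 4, 6, 7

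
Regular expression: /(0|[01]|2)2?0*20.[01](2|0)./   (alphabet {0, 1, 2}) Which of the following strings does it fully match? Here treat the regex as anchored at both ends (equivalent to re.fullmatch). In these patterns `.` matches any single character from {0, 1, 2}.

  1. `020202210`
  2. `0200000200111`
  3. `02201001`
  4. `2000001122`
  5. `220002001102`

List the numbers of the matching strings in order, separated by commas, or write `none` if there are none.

3

1. `020202210` → no match
2 → no match
3. `02201001` → match
4. `2000001122` → no match
5. `220002001102` → no match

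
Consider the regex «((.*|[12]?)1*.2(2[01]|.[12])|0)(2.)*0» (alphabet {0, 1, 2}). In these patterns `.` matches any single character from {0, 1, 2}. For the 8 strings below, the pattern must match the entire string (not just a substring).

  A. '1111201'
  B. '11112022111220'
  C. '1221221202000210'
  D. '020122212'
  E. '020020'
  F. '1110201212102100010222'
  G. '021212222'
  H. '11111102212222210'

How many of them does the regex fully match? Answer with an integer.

1

A → no match — must end with '0'
B → no match
C → no match
D → no match — must end with '0'
E → no match
F → no match — must end with '0'
G → no match — must end with '0'
H → match
Total matched: 1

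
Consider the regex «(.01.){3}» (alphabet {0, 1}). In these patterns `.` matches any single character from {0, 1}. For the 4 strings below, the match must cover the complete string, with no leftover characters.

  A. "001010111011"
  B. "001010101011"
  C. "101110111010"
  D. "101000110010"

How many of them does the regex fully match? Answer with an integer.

A → match
B → match
C → match
D → match
Total matched: 4

4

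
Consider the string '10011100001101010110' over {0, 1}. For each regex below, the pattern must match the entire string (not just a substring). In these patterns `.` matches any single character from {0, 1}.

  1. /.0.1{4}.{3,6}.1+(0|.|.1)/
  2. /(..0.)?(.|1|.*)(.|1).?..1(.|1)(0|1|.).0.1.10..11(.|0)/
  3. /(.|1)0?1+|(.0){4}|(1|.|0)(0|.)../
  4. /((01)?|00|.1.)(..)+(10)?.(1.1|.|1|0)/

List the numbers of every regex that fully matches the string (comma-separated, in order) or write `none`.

2, 4

1 → no match
2 → match
3 → no match
4 → match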